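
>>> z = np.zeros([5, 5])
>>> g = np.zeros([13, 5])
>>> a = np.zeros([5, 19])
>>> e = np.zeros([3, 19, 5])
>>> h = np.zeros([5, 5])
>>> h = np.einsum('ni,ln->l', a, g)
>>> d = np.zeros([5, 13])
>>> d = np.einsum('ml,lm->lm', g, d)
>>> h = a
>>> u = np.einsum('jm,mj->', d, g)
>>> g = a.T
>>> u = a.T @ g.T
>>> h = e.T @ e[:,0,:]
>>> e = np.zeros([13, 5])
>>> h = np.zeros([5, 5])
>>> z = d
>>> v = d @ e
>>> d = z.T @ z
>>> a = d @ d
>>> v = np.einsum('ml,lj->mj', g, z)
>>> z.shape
(5, 13)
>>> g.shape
(19, 5)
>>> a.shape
(13, 13)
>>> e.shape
(13, 5)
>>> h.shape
(5, 5)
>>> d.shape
(13, 13)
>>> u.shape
(19, 19)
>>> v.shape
(19, 13)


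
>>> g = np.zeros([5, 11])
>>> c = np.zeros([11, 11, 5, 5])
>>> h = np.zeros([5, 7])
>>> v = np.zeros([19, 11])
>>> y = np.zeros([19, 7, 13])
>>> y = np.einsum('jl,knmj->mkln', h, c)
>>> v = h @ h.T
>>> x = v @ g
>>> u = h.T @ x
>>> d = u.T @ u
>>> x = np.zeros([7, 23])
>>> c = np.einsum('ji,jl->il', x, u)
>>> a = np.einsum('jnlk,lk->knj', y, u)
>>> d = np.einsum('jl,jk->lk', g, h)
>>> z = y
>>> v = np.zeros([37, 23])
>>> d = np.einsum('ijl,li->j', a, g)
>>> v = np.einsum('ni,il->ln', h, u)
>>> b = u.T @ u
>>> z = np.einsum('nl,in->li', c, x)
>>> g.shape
(5, 11)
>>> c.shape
(23, 11)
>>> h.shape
(5, 7)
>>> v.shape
(11, 5)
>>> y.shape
(5, 11, 7, 11)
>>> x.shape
(7, 23)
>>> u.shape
(7, 11)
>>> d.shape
(11,)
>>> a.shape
(11, 11, 5)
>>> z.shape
(11, 7)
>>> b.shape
(11, 11)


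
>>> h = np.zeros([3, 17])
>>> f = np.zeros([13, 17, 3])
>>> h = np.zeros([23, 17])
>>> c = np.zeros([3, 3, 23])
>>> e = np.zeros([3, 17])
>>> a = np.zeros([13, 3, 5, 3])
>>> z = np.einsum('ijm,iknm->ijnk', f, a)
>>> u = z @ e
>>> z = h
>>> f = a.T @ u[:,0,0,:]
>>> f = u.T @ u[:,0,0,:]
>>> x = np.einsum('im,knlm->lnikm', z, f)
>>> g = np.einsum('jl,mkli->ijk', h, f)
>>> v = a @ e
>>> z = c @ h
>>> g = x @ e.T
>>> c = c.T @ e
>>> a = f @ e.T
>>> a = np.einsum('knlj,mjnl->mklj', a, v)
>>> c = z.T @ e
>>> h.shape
(23, 17)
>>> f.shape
(17, 5, 17, 17)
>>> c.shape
(17, 3, 17)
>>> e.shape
(3, 17)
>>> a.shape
(13, 17, 17, 3)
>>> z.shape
(3, 3, 17)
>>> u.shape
(13, 17, 5, 17)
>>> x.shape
(17, 5, 23, 17, 17)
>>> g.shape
(17, 5, 23, 17, 3)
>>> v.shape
(13, 3, 5, 17)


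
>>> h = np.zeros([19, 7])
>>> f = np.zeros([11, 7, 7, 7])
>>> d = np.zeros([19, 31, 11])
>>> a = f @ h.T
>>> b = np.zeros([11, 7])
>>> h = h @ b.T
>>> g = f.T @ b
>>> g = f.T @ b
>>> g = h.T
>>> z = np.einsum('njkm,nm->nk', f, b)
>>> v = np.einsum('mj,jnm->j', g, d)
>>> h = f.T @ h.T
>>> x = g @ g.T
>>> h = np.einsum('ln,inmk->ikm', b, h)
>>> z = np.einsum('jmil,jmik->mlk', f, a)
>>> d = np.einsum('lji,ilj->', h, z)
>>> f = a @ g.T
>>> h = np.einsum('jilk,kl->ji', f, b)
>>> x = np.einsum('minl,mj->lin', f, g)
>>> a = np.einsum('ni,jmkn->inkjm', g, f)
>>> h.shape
(11, 7)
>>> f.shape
(11, 7, 7, 11)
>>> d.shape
()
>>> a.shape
(19, 11, 7, 11, 7)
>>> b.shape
(11, 7)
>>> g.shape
(11, 19)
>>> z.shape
(7, 7, 19)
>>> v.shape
(19,)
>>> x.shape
(11, 7, 7)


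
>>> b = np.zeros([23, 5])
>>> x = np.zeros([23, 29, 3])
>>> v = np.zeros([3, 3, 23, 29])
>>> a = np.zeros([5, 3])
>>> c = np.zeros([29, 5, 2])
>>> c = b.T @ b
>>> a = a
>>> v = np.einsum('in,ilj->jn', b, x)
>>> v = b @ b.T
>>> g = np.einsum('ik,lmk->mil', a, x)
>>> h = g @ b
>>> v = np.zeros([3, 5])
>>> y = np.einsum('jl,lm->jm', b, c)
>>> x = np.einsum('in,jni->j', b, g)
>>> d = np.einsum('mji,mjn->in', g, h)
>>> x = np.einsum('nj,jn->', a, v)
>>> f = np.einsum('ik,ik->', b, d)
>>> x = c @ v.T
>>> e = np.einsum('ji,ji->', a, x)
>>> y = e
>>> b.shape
(23, 5)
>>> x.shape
(5, 3)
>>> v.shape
(3, 5)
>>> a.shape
(5, 3)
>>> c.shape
(5, 5)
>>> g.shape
(29, 5, 23)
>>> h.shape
(29, 5, 5)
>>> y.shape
()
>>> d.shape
(23, 5)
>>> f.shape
()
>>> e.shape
()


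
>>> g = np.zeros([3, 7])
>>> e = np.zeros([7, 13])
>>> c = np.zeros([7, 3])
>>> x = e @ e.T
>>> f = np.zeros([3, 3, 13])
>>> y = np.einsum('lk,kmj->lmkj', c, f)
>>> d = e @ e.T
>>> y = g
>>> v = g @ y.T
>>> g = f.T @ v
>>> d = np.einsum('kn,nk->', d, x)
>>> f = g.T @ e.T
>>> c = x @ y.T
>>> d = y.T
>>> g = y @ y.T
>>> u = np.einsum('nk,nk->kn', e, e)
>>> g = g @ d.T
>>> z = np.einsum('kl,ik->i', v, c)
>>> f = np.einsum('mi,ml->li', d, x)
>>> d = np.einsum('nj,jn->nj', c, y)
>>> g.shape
(3, 7)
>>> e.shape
(7, 13)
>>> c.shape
(7, 3)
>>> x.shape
(7, 7)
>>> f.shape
(7, 3)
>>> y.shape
(3, 7)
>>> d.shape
(7, 3)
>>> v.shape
(3, 3)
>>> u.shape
(13, 7)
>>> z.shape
(7,)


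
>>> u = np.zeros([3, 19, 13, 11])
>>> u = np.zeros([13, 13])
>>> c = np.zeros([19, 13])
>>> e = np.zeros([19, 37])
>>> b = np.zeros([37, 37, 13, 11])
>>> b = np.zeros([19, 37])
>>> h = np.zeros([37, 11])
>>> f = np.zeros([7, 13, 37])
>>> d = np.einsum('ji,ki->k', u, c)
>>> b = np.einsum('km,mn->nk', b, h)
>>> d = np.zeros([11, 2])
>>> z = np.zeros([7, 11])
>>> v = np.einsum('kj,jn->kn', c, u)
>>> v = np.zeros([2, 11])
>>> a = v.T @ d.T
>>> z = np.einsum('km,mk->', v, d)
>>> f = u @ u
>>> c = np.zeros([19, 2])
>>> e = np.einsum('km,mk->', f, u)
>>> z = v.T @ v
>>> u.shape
(13, 13)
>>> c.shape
(19, 2)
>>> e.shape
()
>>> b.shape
(11, 19)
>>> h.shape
(37, 11)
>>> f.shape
(13, 13)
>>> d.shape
(11, 2)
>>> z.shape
(11, 11)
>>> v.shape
(2, 11)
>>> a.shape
(11, 11)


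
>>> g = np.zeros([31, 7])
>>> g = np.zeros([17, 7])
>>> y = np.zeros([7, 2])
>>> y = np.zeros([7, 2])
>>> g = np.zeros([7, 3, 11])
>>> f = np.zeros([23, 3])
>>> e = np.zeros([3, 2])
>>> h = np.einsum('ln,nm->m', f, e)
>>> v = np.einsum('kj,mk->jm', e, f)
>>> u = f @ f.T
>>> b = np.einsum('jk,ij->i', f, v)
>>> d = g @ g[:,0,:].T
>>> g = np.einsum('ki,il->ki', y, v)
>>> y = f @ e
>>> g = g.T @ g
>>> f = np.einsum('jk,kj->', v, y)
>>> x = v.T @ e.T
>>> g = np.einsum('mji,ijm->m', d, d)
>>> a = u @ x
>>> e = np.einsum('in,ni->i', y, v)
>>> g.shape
(7,)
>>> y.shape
(23, 2)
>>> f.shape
()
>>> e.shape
(23,)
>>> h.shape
(2,)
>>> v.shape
(2, 23)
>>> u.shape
(23, 23)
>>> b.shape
(2,)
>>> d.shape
(7, 3, 7)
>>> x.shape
(23, 3)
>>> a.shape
(23, 3)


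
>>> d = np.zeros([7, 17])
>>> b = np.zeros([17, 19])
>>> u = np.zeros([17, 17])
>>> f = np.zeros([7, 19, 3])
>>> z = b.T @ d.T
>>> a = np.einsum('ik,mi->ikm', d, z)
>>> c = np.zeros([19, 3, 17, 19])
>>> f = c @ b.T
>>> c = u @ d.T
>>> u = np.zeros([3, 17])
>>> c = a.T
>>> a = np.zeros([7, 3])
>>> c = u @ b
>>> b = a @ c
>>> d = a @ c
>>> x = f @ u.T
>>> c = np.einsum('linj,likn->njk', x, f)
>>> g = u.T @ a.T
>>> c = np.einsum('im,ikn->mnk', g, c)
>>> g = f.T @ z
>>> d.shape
(7, 19)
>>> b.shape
(7, 19)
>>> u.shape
(3, 17)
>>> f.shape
(19, 3, 17, 17)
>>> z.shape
(19, 7)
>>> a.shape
(7, 3)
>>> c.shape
(7, 17, 3)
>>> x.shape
(19, 3, 17, 3)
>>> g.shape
(17, 17, 3, 7)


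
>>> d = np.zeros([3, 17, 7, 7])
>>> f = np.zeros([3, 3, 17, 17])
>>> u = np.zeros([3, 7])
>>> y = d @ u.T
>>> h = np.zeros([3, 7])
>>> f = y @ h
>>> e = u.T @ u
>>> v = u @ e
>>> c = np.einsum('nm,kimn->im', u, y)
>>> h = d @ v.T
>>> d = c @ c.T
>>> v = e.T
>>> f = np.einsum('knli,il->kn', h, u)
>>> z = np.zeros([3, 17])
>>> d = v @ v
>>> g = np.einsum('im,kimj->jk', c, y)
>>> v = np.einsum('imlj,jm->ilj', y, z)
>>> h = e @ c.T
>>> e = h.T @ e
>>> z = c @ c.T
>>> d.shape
(7, 7)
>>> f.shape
(3, 17)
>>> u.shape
(3, 7)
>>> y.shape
(3, 17, 7, 3)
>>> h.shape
(7, 17)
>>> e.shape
(17, 7)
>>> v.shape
(3, 7, 3)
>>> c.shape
(17, 7)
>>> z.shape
(17, 17)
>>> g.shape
(3, 3)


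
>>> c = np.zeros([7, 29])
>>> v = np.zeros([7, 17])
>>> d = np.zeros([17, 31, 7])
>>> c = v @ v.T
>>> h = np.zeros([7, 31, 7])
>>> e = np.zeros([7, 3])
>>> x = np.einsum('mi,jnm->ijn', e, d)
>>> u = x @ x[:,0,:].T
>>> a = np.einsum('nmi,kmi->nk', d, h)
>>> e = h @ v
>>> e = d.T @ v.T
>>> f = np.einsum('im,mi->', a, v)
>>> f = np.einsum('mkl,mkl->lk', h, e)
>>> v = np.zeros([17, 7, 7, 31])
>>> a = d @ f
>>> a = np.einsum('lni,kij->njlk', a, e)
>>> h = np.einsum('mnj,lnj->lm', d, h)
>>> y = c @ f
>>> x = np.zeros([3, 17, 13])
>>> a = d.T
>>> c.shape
(7, 7)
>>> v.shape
(17, 7, 7, 31)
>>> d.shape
(17, 31, 7)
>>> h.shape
(7, 17)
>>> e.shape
(7, 31, 7)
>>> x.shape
(3, 17, 13)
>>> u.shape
(3, 17, 3)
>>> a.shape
(7, 31, 17)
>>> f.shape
(7, 31)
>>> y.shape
(7, 31)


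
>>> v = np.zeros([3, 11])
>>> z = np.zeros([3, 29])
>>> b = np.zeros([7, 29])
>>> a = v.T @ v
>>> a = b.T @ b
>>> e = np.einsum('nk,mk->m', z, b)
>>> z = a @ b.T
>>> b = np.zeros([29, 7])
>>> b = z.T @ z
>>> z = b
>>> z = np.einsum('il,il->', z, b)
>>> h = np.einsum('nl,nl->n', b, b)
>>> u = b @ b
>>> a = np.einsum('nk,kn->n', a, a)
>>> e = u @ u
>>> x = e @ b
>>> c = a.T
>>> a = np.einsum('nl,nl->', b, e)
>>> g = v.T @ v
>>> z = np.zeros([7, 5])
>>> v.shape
(3, 11)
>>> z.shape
(7, 5)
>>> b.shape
(7, 7)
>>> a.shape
()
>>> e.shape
(7, 7)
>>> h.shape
(7,)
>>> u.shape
(7, 7)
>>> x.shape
(7, 7)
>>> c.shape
(29,)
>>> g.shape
(11, 11)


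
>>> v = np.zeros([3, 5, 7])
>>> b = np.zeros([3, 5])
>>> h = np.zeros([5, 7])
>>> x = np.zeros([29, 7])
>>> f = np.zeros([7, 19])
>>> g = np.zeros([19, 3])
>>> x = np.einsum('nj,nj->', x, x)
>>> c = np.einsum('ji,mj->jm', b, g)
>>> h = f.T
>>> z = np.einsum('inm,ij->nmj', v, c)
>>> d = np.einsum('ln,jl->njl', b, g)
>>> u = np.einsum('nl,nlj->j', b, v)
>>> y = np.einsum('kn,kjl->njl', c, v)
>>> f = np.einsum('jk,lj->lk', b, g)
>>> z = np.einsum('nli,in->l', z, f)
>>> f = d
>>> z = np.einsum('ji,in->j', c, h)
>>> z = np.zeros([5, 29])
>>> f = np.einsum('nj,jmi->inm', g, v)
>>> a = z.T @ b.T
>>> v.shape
(3, 5, 7)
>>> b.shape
(3, 5)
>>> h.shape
(19, 7)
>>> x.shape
()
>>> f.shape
(7, 19, 5)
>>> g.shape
(19, 3)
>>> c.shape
(3, 19)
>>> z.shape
(5, 29)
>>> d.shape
(5, 19, 3)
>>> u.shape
(7,)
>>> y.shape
(19, 5, 7)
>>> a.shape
(29, 3)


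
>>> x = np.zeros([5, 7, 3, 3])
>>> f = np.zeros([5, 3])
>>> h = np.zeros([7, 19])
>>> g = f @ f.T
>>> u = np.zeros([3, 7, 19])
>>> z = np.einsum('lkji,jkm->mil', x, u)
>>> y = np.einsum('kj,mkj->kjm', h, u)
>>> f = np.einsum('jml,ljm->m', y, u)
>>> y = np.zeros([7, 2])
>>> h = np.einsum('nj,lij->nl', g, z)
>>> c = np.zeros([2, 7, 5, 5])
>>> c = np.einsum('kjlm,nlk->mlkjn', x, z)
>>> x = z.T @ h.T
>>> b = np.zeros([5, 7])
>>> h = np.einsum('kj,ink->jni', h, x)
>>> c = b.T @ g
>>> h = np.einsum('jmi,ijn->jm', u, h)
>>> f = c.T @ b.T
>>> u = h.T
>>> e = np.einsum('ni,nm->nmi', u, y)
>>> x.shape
(5, 3, 5)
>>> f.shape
(5, 5)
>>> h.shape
(3, 7)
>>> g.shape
(5, 5)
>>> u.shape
(7, 3)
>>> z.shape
(19, 3, 5)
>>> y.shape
(7, 2)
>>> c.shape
(7, 5)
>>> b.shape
(5, 7)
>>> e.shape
(7, 2, 3)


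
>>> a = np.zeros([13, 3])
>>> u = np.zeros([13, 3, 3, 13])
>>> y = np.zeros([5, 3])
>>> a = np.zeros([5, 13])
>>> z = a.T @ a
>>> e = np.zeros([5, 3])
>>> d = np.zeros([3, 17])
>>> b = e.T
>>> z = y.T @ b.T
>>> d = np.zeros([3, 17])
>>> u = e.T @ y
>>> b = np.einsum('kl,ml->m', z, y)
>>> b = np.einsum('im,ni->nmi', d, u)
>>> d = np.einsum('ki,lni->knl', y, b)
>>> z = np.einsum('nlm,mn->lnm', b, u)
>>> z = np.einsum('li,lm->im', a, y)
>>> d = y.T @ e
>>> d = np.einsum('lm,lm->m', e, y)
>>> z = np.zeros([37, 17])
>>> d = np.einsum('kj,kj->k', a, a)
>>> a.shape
(5, 13)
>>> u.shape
(3, 3)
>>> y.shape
(5, 3)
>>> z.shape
(37, 17)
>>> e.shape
(5, 3)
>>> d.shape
(5,)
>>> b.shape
(3, 17, 3)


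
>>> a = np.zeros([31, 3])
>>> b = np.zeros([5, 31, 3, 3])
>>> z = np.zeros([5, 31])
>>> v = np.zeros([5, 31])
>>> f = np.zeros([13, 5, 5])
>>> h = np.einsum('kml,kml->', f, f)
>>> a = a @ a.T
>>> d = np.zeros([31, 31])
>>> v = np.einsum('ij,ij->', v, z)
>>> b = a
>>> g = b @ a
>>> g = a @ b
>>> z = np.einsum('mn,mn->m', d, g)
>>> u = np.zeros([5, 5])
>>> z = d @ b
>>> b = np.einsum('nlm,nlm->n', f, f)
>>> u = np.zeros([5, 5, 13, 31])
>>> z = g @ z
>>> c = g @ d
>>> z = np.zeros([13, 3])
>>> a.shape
(31, 31)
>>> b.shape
(13,)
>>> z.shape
(13, 3)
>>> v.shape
()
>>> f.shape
(13, 5, 5)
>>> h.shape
()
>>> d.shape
(31, 31)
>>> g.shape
(31, 31)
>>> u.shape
(5, 5, 13, 31)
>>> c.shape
(31, 31)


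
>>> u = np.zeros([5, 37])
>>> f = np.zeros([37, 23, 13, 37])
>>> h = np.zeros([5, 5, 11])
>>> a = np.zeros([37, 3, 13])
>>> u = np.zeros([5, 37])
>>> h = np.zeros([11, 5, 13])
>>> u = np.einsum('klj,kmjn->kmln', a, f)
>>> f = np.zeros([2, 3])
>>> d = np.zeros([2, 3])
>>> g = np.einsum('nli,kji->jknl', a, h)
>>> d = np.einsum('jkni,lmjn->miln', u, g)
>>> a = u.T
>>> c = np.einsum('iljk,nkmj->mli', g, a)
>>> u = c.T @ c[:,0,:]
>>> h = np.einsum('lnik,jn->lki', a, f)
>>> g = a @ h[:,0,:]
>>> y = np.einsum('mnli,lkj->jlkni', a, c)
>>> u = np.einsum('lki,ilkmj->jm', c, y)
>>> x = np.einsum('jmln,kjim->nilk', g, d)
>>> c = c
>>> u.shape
(37, 3)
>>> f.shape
(2, 3)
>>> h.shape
(37, 37, 23)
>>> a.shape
(37, 3, 23, 37)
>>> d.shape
(11, 37, 5, 3)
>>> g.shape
(37, 3, 23, 23)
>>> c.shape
(23, 11, 5)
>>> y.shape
(5, 23, 11, 3, 37)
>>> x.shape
(23, 5, 23, 11)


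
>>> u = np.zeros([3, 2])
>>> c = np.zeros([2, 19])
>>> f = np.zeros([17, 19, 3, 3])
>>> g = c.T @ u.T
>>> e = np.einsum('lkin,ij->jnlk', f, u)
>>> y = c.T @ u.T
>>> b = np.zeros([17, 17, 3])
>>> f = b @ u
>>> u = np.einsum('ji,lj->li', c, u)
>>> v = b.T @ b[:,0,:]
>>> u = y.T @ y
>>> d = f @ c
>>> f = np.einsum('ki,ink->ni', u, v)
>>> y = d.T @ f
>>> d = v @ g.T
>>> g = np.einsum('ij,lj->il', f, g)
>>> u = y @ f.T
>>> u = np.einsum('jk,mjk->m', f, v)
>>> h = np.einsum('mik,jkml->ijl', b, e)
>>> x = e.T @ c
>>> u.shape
(3,)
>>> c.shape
(2, 19)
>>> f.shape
(17, 3)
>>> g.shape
(17, 19)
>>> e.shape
(2, 3, 17, 19)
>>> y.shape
(19, 17, 3)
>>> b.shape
(17, 17, 3)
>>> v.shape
(3, 17, 3)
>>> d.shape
(3, 17, 19)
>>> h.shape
(17, 2, 19)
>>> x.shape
(19, 17, 3, 19)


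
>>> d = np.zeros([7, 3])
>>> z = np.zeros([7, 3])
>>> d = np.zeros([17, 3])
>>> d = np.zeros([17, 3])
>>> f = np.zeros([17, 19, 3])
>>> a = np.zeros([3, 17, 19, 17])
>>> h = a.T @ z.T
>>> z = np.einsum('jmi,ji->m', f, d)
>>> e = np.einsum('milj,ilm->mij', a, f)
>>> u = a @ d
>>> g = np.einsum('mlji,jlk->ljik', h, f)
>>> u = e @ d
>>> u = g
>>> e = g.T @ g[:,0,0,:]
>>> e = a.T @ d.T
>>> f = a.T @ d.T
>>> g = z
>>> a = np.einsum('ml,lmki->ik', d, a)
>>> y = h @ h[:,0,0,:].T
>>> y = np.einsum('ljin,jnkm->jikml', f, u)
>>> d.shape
(17, 3)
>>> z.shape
(19,)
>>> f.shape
(17, 19, 17, 17)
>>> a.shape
(17, 19)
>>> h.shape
(17, 19, 17, 7)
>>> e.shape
(17, 19, 17, 17)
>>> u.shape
(19, 17, 7, 3)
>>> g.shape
(19,)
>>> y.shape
(19, 17, 7, 3, 17)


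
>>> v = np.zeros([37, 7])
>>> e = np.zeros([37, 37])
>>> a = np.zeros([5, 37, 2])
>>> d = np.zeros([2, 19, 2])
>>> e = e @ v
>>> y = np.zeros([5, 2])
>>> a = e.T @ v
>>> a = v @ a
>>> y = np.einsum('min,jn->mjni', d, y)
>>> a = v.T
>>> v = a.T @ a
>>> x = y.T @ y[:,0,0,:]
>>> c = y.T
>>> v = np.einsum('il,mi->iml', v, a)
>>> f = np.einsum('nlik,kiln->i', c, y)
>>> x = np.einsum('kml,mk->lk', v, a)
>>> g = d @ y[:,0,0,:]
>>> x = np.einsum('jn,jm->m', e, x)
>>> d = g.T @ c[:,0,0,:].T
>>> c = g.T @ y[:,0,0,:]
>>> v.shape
(37, 7, 37)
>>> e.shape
(37, 7)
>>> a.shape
(7, 37)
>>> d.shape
(19, 19, 19)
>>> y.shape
(2, 5, 2, 19)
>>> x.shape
(37,)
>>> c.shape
(19, 19, 19)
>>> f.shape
(5,)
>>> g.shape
(2, 19, 19)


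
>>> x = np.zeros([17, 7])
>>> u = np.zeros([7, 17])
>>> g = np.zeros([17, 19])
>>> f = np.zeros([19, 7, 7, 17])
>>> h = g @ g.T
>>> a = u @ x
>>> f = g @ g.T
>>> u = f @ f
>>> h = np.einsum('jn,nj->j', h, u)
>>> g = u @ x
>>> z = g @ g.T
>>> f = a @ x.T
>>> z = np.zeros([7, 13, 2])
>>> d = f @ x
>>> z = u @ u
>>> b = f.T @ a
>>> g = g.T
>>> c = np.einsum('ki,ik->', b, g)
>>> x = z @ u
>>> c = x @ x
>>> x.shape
(17, 17)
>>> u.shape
(17, 17)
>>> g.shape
(7, 17)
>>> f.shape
(7, 17)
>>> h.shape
(17,)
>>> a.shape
(7, 7)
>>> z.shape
(17, 17)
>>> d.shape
(7, 7)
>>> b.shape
(17, 7)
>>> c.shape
(17, 17)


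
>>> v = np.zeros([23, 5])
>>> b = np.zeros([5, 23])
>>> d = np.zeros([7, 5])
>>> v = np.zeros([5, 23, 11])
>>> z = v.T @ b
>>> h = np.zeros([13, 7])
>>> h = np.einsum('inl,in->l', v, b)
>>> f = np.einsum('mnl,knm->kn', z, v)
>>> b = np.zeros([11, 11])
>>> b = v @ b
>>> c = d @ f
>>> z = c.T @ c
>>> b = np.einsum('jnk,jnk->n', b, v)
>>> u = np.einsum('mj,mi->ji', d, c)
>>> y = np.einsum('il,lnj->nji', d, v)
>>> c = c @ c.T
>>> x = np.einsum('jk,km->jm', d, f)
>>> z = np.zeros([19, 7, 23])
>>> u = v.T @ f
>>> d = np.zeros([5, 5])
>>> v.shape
(5, 23, 11)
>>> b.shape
(23,)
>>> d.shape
(5, 5)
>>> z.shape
(19, 7, 23)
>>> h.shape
(11,)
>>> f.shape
(5, 23)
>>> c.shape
(7, 7)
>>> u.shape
(11, 23, 23)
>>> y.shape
(23, 11, 7)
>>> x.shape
(7, 23)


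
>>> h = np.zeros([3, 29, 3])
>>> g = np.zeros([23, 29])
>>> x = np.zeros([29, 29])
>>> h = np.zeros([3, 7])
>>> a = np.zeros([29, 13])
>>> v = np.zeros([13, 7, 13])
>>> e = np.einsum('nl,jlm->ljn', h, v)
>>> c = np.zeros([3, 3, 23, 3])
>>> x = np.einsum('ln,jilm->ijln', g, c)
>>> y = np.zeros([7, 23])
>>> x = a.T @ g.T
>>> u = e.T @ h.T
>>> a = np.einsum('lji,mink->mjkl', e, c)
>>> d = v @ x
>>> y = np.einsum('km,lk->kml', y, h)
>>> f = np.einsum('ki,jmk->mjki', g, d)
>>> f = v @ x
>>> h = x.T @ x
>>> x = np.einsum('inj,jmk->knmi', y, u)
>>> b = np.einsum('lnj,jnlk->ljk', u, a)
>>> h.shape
(23, 23)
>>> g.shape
(23, 29)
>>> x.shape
(3, 23, 13, 7)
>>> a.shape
(3, 13, 3, 7)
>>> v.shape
(13, 7, 13)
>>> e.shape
(7, 13, 3)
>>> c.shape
(3, 3, 23, 3)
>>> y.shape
(7, 23, 3)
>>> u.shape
(3, 13, 3)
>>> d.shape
(13, 7, 23)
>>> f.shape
(13, 7, 23)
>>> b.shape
(3, 3, 7)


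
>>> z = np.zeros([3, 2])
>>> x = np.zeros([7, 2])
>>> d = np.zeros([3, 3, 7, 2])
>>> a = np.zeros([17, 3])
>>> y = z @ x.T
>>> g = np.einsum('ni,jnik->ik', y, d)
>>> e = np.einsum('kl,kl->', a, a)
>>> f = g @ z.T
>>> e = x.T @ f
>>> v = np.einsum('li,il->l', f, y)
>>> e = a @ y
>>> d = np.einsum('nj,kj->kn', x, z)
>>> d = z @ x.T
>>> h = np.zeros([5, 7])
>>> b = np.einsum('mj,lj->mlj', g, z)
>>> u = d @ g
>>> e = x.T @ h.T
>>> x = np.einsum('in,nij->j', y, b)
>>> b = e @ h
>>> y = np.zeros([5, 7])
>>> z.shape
(3, 2)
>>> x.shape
(2,)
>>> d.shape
(3, 7)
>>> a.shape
(17, 3)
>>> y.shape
(5, 7)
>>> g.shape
(7, 2)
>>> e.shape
(2, 5)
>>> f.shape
(7, 3)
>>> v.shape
(7,)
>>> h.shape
(5, 7)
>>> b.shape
(2, 7)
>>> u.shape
(3, 2)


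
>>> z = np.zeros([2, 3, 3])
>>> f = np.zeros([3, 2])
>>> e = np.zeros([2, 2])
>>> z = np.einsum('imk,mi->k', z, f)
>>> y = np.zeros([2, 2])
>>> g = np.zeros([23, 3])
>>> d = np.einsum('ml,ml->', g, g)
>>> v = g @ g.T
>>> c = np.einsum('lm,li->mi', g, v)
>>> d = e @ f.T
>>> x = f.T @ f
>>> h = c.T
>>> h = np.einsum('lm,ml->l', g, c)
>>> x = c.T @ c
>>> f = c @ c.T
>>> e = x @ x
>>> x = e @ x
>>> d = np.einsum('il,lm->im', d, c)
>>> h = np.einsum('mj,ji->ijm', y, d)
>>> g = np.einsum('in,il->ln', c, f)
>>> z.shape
(3,)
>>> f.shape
(3, 3)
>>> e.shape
(23, 23)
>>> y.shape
(2, 2)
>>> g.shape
(3, 23)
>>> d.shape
(2, 23)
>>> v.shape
(23, 23)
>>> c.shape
(3, 23)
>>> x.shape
(23, 23)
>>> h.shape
(23, 2, 2)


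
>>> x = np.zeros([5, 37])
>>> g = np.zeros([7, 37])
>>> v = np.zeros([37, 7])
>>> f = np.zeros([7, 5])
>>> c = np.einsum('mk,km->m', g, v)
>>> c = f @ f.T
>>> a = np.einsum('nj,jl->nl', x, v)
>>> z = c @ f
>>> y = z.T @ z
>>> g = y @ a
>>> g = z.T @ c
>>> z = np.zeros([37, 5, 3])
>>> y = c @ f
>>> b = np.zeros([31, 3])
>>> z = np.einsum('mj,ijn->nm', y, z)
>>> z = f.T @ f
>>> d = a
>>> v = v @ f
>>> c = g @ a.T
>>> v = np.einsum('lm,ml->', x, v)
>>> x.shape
(5, 37)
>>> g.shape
(5, 7)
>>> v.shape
()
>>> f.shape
(7, 5)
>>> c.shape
(5, 5)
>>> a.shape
(5, 7)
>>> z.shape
(5, 5)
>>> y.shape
(7, 5)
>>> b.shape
(31, 3)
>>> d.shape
(5, 7)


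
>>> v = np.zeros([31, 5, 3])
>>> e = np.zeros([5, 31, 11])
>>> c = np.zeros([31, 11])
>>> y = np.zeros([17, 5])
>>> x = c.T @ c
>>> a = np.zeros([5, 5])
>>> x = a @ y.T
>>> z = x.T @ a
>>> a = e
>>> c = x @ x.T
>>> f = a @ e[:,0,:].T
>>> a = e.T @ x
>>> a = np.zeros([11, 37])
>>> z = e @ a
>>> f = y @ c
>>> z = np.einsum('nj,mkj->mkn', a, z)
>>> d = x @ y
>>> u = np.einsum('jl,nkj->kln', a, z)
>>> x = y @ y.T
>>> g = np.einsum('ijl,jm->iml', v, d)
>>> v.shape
(31, 5, 3)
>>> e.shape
(5, 31, 11)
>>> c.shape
(5, 5)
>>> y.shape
(17, 5)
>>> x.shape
(17, 17)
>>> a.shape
(11, 37)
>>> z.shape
(5, 31, 11)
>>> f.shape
(17, 5)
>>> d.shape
(5, 5)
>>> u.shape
(31, 37, 5)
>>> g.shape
(31, 5, 3)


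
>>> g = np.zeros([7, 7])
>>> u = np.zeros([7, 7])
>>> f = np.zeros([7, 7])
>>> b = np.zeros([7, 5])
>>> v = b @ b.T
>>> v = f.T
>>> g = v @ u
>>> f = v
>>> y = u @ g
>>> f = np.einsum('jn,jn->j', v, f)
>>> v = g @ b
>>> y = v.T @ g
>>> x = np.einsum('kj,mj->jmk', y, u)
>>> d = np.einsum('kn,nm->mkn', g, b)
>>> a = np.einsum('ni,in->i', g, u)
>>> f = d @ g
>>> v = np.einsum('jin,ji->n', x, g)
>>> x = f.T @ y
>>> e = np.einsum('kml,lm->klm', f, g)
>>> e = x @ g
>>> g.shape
(7, 7)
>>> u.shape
(7, 7)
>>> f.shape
(5, 7, 7)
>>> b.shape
(7, 5)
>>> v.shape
(5,)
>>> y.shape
(5, 7)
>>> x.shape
(7, 7, 7)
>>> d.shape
(5, 7, 7)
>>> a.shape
(7,)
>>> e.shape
(7, 7, 7)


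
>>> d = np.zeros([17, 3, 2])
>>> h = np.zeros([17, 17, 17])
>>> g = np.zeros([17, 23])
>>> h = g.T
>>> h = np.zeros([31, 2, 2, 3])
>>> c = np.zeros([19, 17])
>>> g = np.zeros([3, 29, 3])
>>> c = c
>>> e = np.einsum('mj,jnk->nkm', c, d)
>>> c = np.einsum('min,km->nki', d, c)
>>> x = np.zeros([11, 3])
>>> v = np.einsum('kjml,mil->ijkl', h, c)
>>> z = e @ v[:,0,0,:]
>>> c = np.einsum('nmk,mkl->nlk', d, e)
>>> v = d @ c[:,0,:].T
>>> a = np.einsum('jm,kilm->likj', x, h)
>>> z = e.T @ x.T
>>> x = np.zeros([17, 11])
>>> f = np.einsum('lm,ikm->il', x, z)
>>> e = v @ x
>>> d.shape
(17, 3, 2)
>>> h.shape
(31, 2, 2, 3)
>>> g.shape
(3, 29, 3)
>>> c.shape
(17, 19, 2)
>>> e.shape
(17, 3, 11)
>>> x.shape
(17, 11)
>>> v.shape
(17, 3, 17)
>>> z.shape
(19, 2, 11)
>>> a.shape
(2, 2, 31, 11)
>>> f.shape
(19, 17)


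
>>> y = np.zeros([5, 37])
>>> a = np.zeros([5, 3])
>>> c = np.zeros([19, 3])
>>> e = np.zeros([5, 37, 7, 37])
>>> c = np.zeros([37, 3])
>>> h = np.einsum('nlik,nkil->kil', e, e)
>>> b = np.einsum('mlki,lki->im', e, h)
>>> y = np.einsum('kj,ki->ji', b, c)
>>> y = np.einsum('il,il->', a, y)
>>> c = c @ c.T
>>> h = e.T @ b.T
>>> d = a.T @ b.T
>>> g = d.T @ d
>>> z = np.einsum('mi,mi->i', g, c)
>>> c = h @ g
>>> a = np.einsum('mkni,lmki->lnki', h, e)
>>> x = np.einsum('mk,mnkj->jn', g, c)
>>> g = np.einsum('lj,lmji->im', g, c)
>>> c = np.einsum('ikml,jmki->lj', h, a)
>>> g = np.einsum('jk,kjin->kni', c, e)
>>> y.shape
()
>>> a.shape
(5, 37, 7, 37)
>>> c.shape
(37, 5)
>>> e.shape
(5, 37, 7, 37)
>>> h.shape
(37, 7, 37, 37)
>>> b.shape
(37, 5)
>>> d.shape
(3, 37)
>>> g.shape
(5, 37, 7)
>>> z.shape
(37,)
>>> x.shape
(37, 7)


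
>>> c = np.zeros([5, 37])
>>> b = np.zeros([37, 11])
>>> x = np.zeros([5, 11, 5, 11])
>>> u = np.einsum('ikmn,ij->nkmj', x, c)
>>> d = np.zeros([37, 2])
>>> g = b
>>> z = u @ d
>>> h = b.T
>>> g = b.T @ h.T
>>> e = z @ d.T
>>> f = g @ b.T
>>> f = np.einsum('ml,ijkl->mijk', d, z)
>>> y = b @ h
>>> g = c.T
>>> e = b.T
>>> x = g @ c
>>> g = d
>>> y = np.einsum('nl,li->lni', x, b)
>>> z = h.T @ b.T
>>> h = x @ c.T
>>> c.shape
(5, 37)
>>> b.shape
(37, 11)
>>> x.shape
(37, 37)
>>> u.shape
(11, 11, 5, 37)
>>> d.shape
(37, 2)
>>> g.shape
(37, 2)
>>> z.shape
(37, 37)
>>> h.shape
(37, 5)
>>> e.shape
(11, 37)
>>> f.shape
(37, 11, 11, 5)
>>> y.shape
(37, 37, 11)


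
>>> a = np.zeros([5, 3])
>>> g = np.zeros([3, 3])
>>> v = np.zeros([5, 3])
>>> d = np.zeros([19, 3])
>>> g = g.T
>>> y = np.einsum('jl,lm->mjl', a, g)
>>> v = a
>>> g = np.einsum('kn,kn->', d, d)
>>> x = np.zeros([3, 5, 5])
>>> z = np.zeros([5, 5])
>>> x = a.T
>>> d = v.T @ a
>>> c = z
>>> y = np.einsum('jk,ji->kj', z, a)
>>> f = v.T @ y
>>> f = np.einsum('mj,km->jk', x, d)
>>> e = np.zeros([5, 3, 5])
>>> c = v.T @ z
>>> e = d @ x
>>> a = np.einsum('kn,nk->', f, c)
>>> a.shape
()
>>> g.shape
()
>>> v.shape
(5, 3)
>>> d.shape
(3, 3)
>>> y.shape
(5, 5)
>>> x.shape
(3, 5)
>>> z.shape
(5, 5)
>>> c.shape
(3, 5)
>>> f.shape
(5, 3)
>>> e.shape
(3, 5)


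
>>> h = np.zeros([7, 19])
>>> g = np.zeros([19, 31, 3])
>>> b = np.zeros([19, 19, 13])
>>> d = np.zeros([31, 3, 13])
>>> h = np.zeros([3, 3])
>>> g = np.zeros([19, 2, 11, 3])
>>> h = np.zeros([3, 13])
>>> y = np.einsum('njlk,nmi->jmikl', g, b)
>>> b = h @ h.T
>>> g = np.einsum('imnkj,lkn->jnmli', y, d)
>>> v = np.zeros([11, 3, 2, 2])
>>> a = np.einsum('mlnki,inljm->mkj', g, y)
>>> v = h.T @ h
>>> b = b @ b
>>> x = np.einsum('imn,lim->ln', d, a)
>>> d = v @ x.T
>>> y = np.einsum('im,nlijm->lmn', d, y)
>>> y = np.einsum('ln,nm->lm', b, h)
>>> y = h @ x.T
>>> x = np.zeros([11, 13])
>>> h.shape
(3, 13)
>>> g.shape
(11, 13, 19, 31, 2)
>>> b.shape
(3, 3)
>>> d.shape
(13, 11)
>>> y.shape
(3, 11)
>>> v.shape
(13, 13)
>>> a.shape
(11, 31, 3)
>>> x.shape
(11, 13)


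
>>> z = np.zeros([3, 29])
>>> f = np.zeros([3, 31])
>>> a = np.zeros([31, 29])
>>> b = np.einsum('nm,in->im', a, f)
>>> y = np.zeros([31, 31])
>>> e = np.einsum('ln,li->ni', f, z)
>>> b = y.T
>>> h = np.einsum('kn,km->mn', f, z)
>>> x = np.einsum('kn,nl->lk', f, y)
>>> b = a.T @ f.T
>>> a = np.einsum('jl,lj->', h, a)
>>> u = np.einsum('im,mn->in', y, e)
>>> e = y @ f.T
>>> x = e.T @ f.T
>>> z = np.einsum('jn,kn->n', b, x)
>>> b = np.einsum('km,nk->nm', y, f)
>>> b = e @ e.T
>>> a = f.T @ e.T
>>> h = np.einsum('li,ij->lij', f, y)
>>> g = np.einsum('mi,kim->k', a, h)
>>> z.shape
(3,)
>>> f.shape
(3, 31)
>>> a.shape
(31, 31)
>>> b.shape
(31, 31)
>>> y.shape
(31, 31)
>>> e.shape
(31, 3)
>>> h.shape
(3, 31, 31)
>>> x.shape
(3, 3)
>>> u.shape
(31, 29)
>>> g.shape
(3,)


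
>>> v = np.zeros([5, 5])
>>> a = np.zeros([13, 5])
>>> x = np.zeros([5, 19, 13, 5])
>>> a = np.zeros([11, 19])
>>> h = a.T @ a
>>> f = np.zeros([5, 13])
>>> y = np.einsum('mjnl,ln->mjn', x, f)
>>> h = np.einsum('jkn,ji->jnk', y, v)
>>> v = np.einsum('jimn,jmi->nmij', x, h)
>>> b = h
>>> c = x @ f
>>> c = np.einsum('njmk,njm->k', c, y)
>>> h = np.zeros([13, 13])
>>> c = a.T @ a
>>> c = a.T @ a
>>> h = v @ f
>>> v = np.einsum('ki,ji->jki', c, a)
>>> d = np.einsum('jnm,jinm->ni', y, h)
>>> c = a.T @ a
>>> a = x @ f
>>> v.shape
(11, 19, 19)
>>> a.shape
(5, 19, 13, 13)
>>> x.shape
(5, 19, 13, 5)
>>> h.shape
(5, 13, 19, 13)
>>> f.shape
(5, 13)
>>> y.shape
(5, 19, 13)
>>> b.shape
(5, 13, 19)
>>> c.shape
(19, 19)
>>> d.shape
(19, 13)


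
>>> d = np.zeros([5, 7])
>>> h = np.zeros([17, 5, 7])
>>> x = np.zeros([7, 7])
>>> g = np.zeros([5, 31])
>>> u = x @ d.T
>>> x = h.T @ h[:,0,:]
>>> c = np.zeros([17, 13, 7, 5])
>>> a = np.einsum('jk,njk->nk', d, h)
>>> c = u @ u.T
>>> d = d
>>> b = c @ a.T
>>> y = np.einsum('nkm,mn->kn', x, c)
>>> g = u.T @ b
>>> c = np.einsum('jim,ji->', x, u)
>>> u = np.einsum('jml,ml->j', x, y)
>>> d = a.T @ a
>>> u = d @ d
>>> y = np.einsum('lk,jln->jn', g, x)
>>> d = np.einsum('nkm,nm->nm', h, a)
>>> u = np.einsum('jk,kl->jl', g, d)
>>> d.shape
(17, 7)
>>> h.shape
(17, 5, 7)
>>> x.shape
(7, 5, 7)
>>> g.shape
(5, 17)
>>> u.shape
(5, 7)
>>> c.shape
()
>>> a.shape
(17, 7)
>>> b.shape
(7, 17)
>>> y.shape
(7, 7)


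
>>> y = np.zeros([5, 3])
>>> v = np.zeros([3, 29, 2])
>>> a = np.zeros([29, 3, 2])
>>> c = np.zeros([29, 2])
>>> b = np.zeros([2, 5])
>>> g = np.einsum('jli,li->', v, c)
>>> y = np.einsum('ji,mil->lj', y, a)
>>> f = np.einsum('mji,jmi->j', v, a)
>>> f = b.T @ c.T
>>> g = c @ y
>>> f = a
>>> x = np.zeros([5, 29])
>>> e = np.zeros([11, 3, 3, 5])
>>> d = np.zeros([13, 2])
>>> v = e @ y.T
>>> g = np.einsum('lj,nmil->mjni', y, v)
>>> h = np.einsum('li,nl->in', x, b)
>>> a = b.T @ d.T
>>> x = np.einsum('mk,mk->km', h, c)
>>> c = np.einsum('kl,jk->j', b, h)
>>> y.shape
(2, 5)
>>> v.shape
(11, 3, 3, 2)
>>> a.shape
(5, 13)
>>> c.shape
(29,)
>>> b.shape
(2, 5)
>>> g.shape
(3, 5, 11, 3)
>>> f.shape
(29, 3, 2)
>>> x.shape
(2, 29)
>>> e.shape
(11, 3, 3, 5)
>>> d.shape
(13, 2)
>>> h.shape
(29, 2)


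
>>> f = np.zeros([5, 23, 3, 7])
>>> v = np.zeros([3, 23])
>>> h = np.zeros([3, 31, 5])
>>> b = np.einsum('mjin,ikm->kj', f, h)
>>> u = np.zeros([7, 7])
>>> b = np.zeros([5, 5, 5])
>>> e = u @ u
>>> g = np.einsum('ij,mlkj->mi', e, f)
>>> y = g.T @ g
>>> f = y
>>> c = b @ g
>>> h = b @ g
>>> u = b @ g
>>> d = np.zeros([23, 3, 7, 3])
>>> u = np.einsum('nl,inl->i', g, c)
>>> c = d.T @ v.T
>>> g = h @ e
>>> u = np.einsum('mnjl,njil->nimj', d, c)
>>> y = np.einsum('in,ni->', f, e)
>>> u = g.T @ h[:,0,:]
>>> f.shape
(7, 7)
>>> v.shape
(3, 23)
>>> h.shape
(5, 5, 7)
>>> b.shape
(5, 5, 5)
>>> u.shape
(7, 5, 7)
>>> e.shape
(7, 7)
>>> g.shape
(5, 5, 7)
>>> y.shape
()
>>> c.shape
(3, 7, 3, 3)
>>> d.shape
(23, 3, 7, 3)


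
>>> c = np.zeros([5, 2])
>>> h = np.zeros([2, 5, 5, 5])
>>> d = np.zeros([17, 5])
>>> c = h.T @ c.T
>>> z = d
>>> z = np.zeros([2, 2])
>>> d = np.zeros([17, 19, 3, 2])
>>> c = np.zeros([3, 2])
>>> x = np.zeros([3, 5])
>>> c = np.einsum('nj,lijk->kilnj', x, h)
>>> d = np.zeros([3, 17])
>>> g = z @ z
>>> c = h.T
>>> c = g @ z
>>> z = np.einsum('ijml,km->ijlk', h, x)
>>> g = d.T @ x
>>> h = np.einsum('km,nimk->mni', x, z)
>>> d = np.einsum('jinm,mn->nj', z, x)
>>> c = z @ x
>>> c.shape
(2, 5, 5, 5)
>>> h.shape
(5, 2, 5)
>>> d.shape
(5, 2)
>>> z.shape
(2, 5, 5, 3)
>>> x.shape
(3, 5)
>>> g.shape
(17, 5)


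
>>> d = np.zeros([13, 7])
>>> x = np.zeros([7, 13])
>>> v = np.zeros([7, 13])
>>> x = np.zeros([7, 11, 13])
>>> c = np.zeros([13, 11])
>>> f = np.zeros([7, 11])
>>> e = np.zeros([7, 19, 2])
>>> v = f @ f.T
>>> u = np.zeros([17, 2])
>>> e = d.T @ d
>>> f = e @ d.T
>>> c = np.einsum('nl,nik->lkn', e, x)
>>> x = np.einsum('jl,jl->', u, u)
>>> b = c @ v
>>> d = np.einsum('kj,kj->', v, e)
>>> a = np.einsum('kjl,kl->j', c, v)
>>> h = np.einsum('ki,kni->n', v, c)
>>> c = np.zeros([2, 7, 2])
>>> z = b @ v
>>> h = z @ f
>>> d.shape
()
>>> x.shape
()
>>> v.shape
(7, 7)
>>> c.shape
(2, 7, 2)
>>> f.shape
(7, 13)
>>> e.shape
(7, 7)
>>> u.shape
(17, 2)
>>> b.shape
(7, 13, 7)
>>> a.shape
(13,)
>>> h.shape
(7, 13, 13)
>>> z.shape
(7, 13, 7)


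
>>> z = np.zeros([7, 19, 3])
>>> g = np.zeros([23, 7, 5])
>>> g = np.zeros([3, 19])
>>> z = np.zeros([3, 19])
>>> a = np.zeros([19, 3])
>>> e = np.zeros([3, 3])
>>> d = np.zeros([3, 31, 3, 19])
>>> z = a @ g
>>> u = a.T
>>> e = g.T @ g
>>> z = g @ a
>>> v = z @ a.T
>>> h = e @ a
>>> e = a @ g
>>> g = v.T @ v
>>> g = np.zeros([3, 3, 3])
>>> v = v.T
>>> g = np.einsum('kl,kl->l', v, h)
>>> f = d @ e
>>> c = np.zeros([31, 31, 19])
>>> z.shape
(3, 3)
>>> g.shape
(3,)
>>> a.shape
(19, 3)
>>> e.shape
(19, 19)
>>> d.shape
(3, 31, 3, 19)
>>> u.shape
(3, 19)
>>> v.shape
(19, 3)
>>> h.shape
(19, 3)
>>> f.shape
(3, 31, 3, 19)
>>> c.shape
(31, 31, 19)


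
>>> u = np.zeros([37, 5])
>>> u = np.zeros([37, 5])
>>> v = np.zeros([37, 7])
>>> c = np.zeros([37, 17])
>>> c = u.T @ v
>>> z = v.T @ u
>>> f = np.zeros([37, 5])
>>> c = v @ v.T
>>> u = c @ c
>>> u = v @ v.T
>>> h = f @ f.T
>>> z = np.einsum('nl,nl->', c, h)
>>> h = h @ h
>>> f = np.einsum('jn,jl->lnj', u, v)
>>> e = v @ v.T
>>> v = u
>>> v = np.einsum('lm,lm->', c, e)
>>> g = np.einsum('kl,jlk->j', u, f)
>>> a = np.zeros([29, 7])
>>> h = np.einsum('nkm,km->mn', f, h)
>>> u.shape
(37, 37)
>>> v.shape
()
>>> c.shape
(37, 37)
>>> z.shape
()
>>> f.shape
(7, 37, 37)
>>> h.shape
(37, 7)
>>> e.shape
(37, 37)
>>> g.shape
(7,)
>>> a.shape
(29, 7)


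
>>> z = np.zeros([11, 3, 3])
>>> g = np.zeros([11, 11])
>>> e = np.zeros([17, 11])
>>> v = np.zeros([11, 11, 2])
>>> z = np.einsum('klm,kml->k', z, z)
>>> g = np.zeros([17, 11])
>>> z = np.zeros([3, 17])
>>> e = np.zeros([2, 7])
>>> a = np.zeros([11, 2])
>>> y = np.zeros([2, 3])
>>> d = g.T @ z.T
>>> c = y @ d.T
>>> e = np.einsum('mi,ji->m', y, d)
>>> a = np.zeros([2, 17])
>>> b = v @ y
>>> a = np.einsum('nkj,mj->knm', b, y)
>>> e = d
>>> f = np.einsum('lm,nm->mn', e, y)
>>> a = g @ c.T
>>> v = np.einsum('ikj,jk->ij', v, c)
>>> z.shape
(3, 17)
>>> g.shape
(17, 11)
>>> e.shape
(11, 3)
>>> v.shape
(11, 2)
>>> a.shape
(17, 2)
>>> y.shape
(2, 3)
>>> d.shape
(11, 3)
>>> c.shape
(2, 11)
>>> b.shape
(11, 11, 3)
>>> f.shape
(3, 2)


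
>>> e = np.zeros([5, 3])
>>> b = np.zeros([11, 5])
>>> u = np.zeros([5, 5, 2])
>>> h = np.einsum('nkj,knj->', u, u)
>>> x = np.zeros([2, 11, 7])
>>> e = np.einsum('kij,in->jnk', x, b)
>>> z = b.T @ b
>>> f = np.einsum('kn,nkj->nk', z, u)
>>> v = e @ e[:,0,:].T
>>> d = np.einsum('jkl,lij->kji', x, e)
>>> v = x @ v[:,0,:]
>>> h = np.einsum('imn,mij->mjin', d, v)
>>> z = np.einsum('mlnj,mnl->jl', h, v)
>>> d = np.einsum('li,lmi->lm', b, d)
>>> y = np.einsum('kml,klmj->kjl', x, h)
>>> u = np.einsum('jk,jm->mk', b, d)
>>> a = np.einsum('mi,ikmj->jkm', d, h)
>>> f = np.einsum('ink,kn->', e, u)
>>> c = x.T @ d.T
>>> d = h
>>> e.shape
(7, 5, 2)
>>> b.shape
(11, 5)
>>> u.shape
(2, 5)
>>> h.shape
(2, 7, 11, 5)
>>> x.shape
(2, 11, 7)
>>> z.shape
(5, 7)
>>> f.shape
()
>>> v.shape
(2, 11, 7)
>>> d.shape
(2, 7, 11, 5)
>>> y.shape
(2, 5, 7)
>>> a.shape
(5, 7, 11)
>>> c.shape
(7, 11, 11)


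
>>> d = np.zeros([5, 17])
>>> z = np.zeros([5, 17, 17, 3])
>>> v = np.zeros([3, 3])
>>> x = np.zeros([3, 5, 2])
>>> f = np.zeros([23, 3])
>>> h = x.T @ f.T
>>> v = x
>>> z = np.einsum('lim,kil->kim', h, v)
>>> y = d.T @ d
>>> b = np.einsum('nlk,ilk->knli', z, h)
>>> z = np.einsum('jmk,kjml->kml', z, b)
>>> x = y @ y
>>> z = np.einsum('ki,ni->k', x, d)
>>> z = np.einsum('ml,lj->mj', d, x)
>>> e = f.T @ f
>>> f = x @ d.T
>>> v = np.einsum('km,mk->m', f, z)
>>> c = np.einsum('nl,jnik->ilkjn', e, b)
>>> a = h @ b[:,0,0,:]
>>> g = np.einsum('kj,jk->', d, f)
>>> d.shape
(5, 17)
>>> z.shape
(5, 17)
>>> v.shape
(5,)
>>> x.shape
(17, 17)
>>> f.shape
(17, 5)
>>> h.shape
(2, 5, 23)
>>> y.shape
(17, 17)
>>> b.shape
(23, 3, 5, 2)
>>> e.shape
(3, 3)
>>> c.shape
(5, 3, 2, 23, 3)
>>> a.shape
(2, 5, 2)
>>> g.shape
()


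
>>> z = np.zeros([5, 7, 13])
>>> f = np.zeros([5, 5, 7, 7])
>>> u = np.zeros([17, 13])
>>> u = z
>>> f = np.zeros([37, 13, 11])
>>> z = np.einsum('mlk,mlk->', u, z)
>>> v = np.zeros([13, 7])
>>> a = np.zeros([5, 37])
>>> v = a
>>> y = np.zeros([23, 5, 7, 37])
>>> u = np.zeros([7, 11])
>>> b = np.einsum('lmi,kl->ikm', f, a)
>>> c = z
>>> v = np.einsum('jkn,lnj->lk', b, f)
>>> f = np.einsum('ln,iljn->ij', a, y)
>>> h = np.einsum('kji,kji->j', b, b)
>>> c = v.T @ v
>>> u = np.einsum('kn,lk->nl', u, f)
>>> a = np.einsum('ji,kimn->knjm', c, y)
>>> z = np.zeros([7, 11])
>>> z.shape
(7, 11)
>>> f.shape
(23, 7)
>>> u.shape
(11, 23)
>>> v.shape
(37, 5)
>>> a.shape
(23, 37, 5, 7)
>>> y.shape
(23, 5, 7, 37)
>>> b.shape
(11, 5, 13)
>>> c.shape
(5, 5)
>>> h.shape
(5,)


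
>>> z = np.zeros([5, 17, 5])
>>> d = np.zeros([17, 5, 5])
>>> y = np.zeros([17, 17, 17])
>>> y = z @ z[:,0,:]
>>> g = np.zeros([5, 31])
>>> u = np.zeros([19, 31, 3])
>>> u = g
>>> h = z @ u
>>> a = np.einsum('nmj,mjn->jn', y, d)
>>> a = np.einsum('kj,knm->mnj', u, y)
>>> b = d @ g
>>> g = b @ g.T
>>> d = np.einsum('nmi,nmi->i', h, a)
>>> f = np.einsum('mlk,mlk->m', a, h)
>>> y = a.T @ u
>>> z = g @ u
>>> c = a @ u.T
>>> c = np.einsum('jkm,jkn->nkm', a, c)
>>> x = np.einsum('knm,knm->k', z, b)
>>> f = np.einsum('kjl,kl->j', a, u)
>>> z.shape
(17, 5, 31)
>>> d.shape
(31,)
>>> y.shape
(31, 17, 31)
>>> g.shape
(17, 5, 5)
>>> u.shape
(5, 31)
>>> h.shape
(5, 17, 31)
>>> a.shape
(5, 17, 31)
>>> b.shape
(17, 5, 31)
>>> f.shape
(17,)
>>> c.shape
(5, 17, 31)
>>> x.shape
(17,)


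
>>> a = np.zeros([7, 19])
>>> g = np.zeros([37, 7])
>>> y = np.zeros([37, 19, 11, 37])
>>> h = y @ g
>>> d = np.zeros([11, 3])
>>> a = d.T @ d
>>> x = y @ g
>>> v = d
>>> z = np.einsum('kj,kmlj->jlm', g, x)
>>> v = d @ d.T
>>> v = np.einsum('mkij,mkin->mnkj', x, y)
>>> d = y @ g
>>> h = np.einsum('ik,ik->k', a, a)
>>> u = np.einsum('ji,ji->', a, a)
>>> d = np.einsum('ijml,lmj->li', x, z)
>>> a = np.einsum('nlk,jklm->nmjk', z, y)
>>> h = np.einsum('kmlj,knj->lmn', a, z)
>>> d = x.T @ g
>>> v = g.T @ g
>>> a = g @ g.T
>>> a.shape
(37, 37)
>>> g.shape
(37, 7)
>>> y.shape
(37, 19, 11, 37)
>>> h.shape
(37, 37, 11)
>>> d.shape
(7, 11, 19, 7)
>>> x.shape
(37, 19, 11, 7)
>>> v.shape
(7, 7)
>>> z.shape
(7, 11, 19)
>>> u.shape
()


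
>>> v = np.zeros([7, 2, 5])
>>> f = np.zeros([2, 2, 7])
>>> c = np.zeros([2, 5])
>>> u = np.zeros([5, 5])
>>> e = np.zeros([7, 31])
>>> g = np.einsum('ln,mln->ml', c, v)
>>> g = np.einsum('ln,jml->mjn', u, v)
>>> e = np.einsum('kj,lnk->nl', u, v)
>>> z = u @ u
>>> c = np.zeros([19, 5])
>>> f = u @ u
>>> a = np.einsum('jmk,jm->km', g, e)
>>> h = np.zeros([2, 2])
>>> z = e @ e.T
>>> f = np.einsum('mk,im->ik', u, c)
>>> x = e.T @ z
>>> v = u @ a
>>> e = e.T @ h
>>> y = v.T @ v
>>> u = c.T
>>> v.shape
(5, 7)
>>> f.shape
(19, 5)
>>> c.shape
(19, 5)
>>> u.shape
(5, 19)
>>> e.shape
(7, 2)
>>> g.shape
(2, 7, 5)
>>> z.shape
(2, 2)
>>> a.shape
(5, 7)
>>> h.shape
(2, 2)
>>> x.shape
(7, 2)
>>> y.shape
(7, 7)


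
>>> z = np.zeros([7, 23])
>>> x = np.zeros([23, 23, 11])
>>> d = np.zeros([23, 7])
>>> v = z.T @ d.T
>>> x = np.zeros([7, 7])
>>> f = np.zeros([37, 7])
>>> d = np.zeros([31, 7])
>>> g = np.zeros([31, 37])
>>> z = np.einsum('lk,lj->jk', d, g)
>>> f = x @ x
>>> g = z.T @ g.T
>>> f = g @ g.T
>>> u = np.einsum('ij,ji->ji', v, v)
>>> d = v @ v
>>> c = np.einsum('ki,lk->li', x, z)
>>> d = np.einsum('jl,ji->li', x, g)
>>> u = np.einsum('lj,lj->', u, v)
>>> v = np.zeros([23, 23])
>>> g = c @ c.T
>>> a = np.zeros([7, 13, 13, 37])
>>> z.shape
(37, 7)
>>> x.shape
(7, 7)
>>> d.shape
(7, 31)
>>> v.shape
(23, 23)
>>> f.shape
(7, 7)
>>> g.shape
(37, 37)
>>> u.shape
()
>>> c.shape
(37, 7)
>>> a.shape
(7, 13, 13, 37)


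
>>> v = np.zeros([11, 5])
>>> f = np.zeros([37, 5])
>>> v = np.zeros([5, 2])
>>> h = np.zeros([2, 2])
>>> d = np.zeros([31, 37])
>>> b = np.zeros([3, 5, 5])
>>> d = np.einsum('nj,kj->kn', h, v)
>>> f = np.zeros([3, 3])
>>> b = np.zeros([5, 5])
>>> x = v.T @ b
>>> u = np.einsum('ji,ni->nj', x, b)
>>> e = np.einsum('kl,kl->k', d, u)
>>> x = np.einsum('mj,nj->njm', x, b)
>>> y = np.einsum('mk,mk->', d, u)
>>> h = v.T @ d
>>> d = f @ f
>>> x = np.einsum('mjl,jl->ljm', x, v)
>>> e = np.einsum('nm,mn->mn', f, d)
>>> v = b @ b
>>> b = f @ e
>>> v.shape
(5, 5)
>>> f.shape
(3, 3)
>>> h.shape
(2, 2)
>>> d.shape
(3, 3)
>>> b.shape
(3, 3)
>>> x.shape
(2, 5, 5)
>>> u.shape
(5, 2)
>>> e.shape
(3, 3)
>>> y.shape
()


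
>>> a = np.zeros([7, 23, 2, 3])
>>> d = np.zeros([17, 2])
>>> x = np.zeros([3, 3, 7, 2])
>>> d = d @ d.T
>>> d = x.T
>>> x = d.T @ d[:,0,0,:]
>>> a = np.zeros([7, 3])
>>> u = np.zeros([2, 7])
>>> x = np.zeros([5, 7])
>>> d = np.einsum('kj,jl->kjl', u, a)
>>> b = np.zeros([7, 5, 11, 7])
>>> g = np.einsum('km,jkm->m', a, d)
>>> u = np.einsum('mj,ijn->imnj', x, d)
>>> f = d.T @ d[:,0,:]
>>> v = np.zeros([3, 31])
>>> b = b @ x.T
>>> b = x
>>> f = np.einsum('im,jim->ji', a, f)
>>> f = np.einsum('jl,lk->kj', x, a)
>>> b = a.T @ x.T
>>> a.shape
(7, 3)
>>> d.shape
(2, 7, 3)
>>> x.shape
(5, 7)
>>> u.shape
(2, 5, 3, 7)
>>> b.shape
(3, 5)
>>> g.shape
(3,)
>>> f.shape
(3, 5)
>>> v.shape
(3, 31)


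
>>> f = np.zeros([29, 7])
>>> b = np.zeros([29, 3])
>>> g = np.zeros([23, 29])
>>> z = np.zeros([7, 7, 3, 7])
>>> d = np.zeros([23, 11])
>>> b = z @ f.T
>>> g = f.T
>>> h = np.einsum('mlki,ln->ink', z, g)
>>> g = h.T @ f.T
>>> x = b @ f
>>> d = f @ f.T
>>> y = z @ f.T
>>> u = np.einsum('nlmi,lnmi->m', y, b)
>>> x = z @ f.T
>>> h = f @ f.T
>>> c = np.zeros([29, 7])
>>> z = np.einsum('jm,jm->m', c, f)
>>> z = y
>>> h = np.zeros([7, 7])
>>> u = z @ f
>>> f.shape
(29, 7)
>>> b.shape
(7, 7, 3, 29)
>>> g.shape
(3, 29, 29)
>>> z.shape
(7, 7, 3, 29)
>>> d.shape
(29, 29)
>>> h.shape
(7, 7)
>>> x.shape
(7, 7, 3, 29)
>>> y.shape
(7, 7, 3, 29)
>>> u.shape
(7, 7, 3, 7)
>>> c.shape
(29, 7)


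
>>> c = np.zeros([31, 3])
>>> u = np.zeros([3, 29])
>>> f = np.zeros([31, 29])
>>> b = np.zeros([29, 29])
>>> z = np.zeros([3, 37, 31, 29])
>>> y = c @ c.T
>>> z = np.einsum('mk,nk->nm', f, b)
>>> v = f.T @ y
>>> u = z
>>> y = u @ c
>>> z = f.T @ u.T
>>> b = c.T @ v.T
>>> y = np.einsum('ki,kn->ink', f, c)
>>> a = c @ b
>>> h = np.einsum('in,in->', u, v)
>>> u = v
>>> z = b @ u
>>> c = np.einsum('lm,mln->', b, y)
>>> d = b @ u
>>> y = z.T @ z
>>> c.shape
()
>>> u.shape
(29, 31)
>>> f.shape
(31, 29)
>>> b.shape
(3, 29)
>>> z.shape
(3, 31)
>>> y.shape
(31, 31)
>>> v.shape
(29, 31)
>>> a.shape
(31, 29)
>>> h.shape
()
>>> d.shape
(3, 31)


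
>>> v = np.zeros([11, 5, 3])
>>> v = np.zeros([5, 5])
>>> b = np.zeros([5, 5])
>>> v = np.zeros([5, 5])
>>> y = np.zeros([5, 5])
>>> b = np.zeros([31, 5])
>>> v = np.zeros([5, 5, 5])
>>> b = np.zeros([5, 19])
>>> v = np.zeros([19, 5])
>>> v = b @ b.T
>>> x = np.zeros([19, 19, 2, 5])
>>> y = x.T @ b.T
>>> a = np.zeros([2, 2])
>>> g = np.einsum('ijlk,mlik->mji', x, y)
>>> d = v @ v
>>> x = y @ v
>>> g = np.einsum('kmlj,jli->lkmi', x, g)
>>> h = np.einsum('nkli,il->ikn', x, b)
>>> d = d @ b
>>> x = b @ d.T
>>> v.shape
(5, 5)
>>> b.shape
(5, 19)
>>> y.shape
(5, 2, 19, 5)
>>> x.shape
(5, 5)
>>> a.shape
(2, 2)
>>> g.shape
(19, 5, 2, 19)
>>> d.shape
(5, 19)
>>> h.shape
(5, 2, 5)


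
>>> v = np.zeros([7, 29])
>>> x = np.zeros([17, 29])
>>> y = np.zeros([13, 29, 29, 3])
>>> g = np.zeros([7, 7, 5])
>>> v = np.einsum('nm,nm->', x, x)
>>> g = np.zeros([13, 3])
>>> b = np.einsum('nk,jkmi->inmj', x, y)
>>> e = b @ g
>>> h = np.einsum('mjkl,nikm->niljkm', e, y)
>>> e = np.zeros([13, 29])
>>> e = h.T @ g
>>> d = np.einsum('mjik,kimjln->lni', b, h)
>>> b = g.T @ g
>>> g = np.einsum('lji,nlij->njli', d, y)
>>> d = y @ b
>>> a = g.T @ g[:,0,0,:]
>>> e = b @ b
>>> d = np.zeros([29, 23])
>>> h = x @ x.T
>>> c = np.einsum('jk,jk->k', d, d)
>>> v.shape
()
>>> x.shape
(17, 29)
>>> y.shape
(13, 29, 29, 3)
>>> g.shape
(13, 3, 29, 29)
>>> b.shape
(3, 3)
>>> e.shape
(3, 3)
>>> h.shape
(17, 17)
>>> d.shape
(29, 23)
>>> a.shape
(29, 29, 3, 29)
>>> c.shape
(23,)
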